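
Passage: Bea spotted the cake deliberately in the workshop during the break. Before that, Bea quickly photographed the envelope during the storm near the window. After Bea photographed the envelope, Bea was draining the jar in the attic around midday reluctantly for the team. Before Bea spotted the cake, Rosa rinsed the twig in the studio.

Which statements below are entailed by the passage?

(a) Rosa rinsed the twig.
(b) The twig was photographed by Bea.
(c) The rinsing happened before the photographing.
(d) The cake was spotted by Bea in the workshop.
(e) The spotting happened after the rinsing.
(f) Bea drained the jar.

(a), (d), (e)

(a) Entailed — the original entails any weakening of itself; this just drops 'in the studio'.
(b) Not entailed — Bea photographed the envelope, not the twig; the twig belongs to the rinsing event.
(c) Not entailed — the narrative doesn't order the rinsing relative to the photographing.
(d) Entailed — the original entails any weakening of itself; this just drops 'during the break', 'deliberately'.
(e) Entailed — the narrative places the rinsing before the spotting.
(f) Not entailed — 'was draining' is progressive on an accomplishment; it does not entail the completed 'drained'.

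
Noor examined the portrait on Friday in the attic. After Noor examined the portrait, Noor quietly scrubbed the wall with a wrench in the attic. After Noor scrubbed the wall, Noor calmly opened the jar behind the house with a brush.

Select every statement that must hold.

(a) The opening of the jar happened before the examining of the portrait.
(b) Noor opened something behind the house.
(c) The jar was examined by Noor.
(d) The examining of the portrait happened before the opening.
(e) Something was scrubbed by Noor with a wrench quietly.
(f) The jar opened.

(a) Not entailed — the narrative places the examining before the opening, not after.
(b) Entailed — the original entails any weakening of itself; this just drops 'with a brush', 'calmly' and generalizes the patient.
(c) Not entailed — Noor examined the portrait, not the jar; the jar belongs to the opening event.
(d) Entailed — the narrative places the examining before the opening.
(e) Entailed — the original entails any weakening of itself; this just drops 'in the attic' and generalizes the patient.
(f) Entailed — 'Noor opened the jar' is causative; it entails the inchoative 'the jar opened'.

(b), (d), (e), (f)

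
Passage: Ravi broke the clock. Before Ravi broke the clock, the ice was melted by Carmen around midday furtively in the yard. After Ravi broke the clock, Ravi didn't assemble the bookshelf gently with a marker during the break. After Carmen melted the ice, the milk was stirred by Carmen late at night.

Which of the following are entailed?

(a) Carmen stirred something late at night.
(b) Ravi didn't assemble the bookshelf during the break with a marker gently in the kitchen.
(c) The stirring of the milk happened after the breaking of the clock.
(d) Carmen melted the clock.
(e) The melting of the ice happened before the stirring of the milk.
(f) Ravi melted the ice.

(a) Entailed — this follows by dropping conjuncts from the stirring event's description.
(b) Entailed — under negation, adding a further restriction is entailed: if no such assembling event occurred, none occurred in the kitchen either.
(c) Not entailed — the narrative doesn't order the breaking relative to the stirring.
(d) Not entailed — Carmen melted the ice, not the clock; the clock belongs to the breaking event.
(e) Entailed — the narrative places the melting before the stirring.
(f) Not entailed — the passage has Carmen melting the ice, not Ravi.

(a), (b), (e)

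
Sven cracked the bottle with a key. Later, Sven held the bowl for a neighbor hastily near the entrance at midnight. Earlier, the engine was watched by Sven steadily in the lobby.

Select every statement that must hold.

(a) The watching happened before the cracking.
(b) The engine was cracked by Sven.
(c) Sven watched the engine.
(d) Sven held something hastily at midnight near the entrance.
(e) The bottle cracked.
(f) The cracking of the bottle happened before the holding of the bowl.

(c), (d), (e), (f)

(a) Not entailed — the narrative doesn't order the watching relative to the cracking.
(b) Not entailed — Sven cracked the bottle, not the engine; the engine belongs to the watching event.
(c) Entailed — the original entails any weakening of itself; this just drops 'in the lobby', 'steadily'.
(d) Entailed — this follows by dropping conjuncts from the holding event's description.
(e) Entailed — 'Sven cracked the bottle' is causative; it entails the inchoative 'the bottle cracked'.
(f) Entailed — the narrative places the cracking before the holding.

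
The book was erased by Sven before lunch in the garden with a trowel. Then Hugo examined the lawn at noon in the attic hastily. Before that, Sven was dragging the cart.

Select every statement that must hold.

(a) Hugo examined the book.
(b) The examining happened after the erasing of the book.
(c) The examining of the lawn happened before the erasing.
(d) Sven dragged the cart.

(a) Not entailed — Hugo examined the lawn, not the book; the book belongs to the erasing event.
(b) Entailed — the narrative places the erasing before the examining.
(c) Not entailed — the narrative places the erasing before the examining, not after.
(d) Entailed — 'drag' is an activity; 'was dragging' entails that some dragging happened, so 'dragged' holds.

(b), (d)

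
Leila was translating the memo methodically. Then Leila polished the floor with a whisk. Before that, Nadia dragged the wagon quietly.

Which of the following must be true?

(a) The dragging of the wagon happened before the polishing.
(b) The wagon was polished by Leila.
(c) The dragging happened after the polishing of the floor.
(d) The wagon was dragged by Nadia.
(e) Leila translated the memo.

(a), (d)

(a) Entailed — the narrative places the dragging before the polishing.
(b) Not entailed — Leila polished the floor, not the wagon; the wagon belongs to the dragging event.
(c) Not entailed — the narrative places the dragging before the polishing, not after.
(d) Entailed — the original entails any weakening of itself; this just drops 'quietly'.
(e) Not entailed — 'was translating' is progressive on an accomplishment; it does not entail the completed 'translated'.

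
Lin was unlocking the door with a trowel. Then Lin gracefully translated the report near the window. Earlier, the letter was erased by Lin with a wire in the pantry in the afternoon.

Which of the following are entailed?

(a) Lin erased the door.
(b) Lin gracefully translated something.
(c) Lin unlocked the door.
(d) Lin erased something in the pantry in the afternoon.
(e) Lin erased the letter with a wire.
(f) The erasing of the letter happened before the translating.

(b), (d), (e), (f)

(a) Not entailed — Lin erased the letter, not the door; the door belongs to the unlocking event.
(b) Entailed — every conjunct here is already in the original translating event.
(c) Not entailed — 'was unlocking' is progressive on an accomplishment; it does not entail the completed 'unlocked'.
(d) Entailed — the original entails any weakening of itself; this just drops 'with a wire' and generalizes the patient.
(e) Entailed — this follows by dropping conjuncts from the erasing event's description.
(f) Entailed — the narrative places the erasing before the translating.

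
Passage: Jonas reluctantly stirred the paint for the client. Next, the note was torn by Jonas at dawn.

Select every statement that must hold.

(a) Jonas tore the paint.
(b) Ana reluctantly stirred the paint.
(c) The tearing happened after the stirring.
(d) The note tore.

(c), (d)

(a) Not entailed — Jonas tore the note, not the paint; the paint belongs to the stirring event.
(b) Not entailed — the passage has Jonas stirring the paint, not Ana.
(c) Entailed — the narrative places the stirring before the tearing.
(d) Entailed — 'Jonas tore the note' is causative; it entails the inchoative 'the note tore'.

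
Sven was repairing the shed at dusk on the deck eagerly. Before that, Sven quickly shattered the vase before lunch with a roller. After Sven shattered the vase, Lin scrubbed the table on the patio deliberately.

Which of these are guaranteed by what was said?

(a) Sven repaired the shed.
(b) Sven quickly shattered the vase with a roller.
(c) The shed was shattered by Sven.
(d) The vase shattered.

(b), (d)

(a) Not entailed — 'was repairing' is progressive on an accomplishment; it does not entail the completed 'repaired'.
(b) Entailed — the original entails any weakening of itself; this just drops 'before lunch'.
(c) Not entailed — Sven shattered the vase, not the shed; the shed belongs to the repairing event.
(d) Entailed — 'Sven shattered the vase' is causative; it entails the inchoative 'the vase shattered'.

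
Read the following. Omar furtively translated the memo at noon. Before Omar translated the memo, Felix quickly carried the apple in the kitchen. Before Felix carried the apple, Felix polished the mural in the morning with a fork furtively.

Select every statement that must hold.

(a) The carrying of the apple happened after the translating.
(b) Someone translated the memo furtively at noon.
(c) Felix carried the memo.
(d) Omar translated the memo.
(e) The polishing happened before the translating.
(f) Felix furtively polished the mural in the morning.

(a) Not entailed — the narrative places the carrying before the translating, not after.
(b) Entailed — generalizing the agent leaves a sub-description the original still satisfies.
(c) Not entailed — Felix carried the apple, not the memo; the memo belongs to the translating event.
(d) Entailed — dropping 'at noon', 'furtively' leaves a sub-description the original still satisfies.
(e) Entailed — the narrative places the polishing before the translating.
(f) Entailed — every conjunct here is already in the original polishing event.

(b), (d), (e), (f)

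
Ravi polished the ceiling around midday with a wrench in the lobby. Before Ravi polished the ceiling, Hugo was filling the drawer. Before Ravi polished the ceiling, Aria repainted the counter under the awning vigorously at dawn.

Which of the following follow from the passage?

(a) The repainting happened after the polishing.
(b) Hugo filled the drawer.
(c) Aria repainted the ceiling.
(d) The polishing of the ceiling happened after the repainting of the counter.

(d)

(a) Not entailed — the narrative places the repainting before the polishing, not after.
(b) Not entailed — 'was filling' is progressive on an accomplishment; it does not entail the completed 'filled'.
(c) Not entailed — Aria repainted the counter, not the ceiling; the ceiling belongs to the polishing event.
(d) Entailed — the narrative places the repainting before the polishing.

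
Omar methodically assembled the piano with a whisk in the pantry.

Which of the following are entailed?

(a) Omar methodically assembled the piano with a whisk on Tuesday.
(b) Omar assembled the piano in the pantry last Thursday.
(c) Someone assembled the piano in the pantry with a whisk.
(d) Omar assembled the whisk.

(a) Not entailed — 'on Tuesday' adds information not in the original event.
(b) Not entailed — 'last Thursday' adds information not in the original event.
(c) Entailed — dropping 'methodically' and generalizing the agent leaves a sub-description the original still satisfies.
(d) Not entailed — the whisk is the instrument, not what was assembled.

(c)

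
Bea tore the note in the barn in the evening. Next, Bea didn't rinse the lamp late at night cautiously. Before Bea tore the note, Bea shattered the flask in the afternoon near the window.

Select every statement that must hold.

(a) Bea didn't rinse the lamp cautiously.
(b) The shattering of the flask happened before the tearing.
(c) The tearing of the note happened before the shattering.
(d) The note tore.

(a) Not entailed — dropping 'late at night' under negation is not valid — the original leaves open that Bea rinsed the lamp some other way.
(b) Entailed — the narrative places the shattering before the tearing.
(c) Not entailed — the narrative places the shattering before the tearing, not after.
(d) Entailed — 'Bea tore the note' is causative; it entails the inchoative 'the note tore'.

(b), (d)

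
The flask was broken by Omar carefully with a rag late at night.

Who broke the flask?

'Omar' marks the agent of the breaking event.

Omar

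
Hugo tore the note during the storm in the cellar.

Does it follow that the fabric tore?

no

Nothing is said about any fabric; only the note is affected.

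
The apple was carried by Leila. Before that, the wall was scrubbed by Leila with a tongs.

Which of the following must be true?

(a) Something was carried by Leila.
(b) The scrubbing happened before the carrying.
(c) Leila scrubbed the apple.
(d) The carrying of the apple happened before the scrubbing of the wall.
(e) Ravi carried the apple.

(a) Entailed — this follows by dropping conjuncts from the carrying event's description.
(b) Entailed — the narrative places the scrubbing before the carrying.
(c) Not entailed — Leila scrubbed the wall, not the apple; the apple belongs to the carrying event.
(d) Not entailed — the narrative places the scrubbing before the carrying, not after.
(e) Not entailed — the passage has Leila carrying the apple, not Ravi.

(a), (b)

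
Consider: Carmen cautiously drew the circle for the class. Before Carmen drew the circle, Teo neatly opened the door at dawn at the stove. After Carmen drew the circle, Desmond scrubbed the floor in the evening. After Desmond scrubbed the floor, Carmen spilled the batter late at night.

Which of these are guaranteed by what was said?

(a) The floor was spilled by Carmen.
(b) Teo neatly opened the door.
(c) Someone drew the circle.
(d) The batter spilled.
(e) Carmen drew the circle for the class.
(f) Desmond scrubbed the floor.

(b), (c), (d), (e), (f)

(a) Not entailed — Carmen spilled the batter, not the floor; the floor belongs to the scrubbing event.
(b) Entailed — the original entails any weakening of itself; this just drops 'at dawn', 'at the stove'.
(c) Entailed — every conjunct here is already in the original drawing event.
(d) Entailed — 'Carmen spilled the batter' is causative; it entails the inchoative 'the batter spilled'.
(e) Entailed — the original entails any weakening of itself; this just drops 'cautiously'.
(f) Entailed — every conjunct here is already in the original scrubbing event.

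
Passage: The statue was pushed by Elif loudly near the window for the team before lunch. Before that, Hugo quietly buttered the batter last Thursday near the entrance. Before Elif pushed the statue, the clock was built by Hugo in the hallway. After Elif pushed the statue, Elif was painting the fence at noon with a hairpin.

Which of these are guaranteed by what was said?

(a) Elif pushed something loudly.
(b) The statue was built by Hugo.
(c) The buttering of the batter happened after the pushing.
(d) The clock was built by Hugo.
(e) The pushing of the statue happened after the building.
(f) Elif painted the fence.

(a), (d), (e)

(a) Entailed — this follows by dropping conjuncts from the pushing event's description.
(b) Not entailed — Hugo built the clock, not the statue; the statue belongs to the pushing event.
(c) Not entailed — the narrative places the buttering before the pushing, not after.
(d) Entailed — every conjunct here is already in the original building event.
(e) Entailed — the narrative places the building before the pushing.
(f) Not entailed — 'was painting' is progressive on an accomplishment; it does not entail the completed 'painted'.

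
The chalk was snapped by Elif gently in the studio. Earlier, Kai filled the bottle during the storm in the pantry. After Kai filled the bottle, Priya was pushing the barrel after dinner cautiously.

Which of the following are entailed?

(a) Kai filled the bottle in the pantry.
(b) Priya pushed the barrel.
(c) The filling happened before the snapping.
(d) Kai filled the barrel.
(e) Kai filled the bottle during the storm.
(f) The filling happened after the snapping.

(a), (b), (c), (e)

(a) Entailed — the original entails any weakening of itself; this just drops 'during the storm'.
(b) Entailed — 'push' is an activity; 'was pushing' entails that some pushing happened, so 'pushed' holds.
(c) Entailed — the narrative places the filling before the snapping.
(d) Not entailed — Kai filled the bottle, not the barrel; the barrel belongs to the pushing event.
(e) Entailed — every conjunct here is already in the original filling event.
(f) Not entailed — the narrative places the filling before the snapping, not after.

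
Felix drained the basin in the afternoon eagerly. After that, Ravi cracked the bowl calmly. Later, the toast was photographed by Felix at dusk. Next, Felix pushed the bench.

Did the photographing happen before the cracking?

no

The narrative orders the cracking before the photographing.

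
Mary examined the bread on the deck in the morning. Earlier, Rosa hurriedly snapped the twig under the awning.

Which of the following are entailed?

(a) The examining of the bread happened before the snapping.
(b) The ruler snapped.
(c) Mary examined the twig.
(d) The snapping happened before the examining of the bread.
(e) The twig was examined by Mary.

(a) Not entailed — the narrative places the snapping before the examining, not after.
(b) Not entailed — the twig is what snapped, not the ruler.
(c) Not entailed — Mary examined the bread, not the twig; the twig belongs to the snapping event.
(d) Entailed — the narrative places the snapping before the examining.
(e) Not entailed — Mary examined the bread, not the twig; the twig belongs to the snapping event.

(d)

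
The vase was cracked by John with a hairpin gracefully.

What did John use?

'with a hairpin' marks the instrument of the cracking event.

a hairpin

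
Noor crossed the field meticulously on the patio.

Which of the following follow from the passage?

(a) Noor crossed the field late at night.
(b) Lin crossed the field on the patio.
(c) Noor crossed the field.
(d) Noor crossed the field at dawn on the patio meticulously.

(a) Not entailed — 'late at night' adds information not in the original event.
(b) Not entailed — the passage has Noor crossing the field, not Lin.
(c) Entailed — the original entails any weakening of itself; this just drops 'on the patio', 'meticulously'.
(d) Not entailed — 'at dawn' adds information not in the original event.

(c)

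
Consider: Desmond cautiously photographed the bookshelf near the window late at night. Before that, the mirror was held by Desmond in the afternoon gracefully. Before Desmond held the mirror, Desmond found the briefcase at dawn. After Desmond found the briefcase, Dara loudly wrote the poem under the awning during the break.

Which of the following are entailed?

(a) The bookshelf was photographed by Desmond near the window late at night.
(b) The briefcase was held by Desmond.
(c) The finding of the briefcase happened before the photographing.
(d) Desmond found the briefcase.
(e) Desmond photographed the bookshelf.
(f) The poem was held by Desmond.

(a) Entailed — dropping 'cautiously' leaves a sub-description the original still satisfies.
(b) Not entailed — Desmond held the mirror, not the briefcase; the briefcase belongs to the finding event.
(c) Entailed — the narrative places the finding before the photographing.
(d) Entailed — every conjunct here is already in the original finding event.
(e) Entailed — this follows by dropping conjuncts from the photographing event's description.
(f) Not entailed — Desmond held the mirror, not the poem; the poem belongs to the writing event.

(a), (c), (d), (e)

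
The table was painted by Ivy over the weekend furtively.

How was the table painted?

furtively

'furtively' marks the manner of the painting event.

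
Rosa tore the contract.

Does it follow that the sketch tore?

Nothing is said about any sketch; only the contract is affected.

no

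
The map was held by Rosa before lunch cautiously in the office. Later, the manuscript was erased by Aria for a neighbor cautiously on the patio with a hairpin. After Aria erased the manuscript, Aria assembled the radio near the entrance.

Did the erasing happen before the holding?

The narrative orders the holding before the erasing.

no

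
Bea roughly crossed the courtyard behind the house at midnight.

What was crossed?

'the courtyard' marks the patient of the crossing event.

the courtyard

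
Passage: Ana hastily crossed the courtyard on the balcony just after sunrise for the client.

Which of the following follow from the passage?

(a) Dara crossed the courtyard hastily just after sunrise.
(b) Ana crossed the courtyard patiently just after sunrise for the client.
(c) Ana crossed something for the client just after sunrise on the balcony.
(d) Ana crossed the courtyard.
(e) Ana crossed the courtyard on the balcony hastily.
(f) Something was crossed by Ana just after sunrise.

(a) Not entailed — the passage has Ana crossing the courtyard, not Dara.
(b) Not entailed — 'patiently' adds a manner not in (and inconsistent with) the original.
(c) Entailed — this follows by dropping conjuncts from the crossing event's description.
(d) Entailed — the original entails any weakening of itself; this just drops 'just after sunrise', 'hastily', 'for the client', 'on the balcony'.
(e) Entailed — the original entails any weakening of itself; this just drops 'just after sunrise', 'for the client'.
(f) Entailed — this follows by dropping conjuncts from the crossing event's description.

(c), (d), (e), (f)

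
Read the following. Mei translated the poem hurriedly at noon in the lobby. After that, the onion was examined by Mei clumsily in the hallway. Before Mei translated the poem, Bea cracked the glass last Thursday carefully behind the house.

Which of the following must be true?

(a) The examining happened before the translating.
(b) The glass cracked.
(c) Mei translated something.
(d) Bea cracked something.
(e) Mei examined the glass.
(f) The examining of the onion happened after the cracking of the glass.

(a) Not entailed — the narrative places the translating before the examining, not after.
(b) Entailed — 'Bea cracked the glass' is causative; it entails the inchoative 'the glass cracked'.
(c) Entailed — every conjunct here is already in the original translating event.
(d) Entailed — the original entails any weakening of itself; this just drops 'carefully', 'last Thursday', 'behind the house' and generalizes the patient.
(e) Not entailed — Mei examined the onion, not the glass; the glass belongs to the cracking event.
(f) Entailed — the narrative places the cracking before the examining.

(b), (c), (d), (f)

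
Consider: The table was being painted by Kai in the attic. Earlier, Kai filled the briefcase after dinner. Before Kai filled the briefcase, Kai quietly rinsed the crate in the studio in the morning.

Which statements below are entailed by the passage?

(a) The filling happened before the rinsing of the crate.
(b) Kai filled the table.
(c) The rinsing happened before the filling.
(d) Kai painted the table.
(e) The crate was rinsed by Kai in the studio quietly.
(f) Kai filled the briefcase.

(c), (e), (f)

(a) Not entailed — the narrative places the rinsing before the filling, not after.
(b) Not entailed — Kai filled the briefcase, not the table; the table belongs to the painting event.
(c) Entailed — the narrative places the rinsing before the filling.
(d) Not entailed — 'was painting' is progressive on an accomplishment; it does not entail the completed 'painted'.
(e) Entailed — every conjunct here is already in the original rinsing event.
(f) Entailed — the original entails any weakening of itself; this just drops 'after dinner'.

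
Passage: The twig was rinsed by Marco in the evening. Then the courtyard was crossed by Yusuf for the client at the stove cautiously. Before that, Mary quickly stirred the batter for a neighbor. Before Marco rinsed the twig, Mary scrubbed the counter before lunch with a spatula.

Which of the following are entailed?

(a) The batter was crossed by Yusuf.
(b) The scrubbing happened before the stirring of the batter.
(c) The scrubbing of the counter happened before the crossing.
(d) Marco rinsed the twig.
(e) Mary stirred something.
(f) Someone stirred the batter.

(c), (d), (e), (f)

(a) Not entailed — Yusuf crossed the courtyard, not the batter; the batter belongs to the stirring event.
(b) Not entailed — the narrative doesn't order the scrubbing relative to the stirring.
(c) Entailed — the narrative places the scrubbing before the crossing.
(d) Entailed — this follows by dropping conjuncts from the rinsing event's description.
(e) Entailed — every conjunct here is already in the original stirring event.
(f) Entailed — dropping 'quickly', 'for a neighbor' and generalizing the agent leaves a sub-description the original still satisfies.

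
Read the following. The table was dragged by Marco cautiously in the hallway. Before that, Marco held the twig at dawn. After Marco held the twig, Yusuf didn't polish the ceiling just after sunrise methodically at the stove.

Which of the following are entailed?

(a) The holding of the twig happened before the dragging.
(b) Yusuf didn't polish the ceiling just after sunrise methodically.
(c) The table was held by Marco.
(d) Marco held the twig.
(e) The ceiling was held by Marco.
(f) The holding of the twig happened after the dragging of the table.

(a), (d)

(a) Entailed — the narrative places the holding before the dragging.
(b) Not entailed — dropping 'at the stove' under negation is not valid — the original leaves open that Yusuf polished the ceiling some other way.
(c) Not entailed — Marco held the twig, not the table; the table belongs to the dragging event.
(d) Entailed — every conjunct here is already in the original holding event.
(e) Not entailed — Marco held the twig, not the ceiling; the ceiling belongs to the polishing event.
(f) Not entailed — the narrative places the holding before the dragging, not after.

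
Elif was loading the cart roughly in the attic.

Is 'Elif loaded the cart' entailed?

'was loading' is progressive; for an accomplishment like 'load the cart', it doesn't entail completion.

no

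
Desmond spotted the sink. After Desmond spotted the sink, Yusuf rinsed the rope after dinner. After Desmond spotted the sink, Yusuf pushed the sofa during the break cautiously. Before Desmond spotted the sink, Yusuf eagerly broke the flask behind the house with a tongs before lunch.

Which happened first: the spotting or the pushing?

The connectives place the spotting before the pushing.

the spotting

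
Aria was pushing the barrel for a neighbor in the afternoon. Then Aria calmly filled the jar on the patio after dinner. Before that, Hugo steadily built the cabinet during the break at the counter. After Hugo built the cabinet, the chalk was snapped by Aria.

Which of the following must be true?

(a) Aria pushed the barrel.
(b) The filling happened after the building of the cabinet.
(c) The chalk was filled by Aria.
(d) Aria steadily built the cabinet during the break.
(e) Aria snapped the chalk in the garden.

(a), (b)

(a) Entailed — 'push' is an activity; 'was pushing' entails that some pushing happened, so 'pushed' holds.
(b) Entailed — the narrative places the building before the filling.
(c) Not entailed — Aria filled the jar, not the chalk; the chalk belongs to the snapping event.
(d) Not entailed — the passage has Hugo building the cabinet, not Aria.
(e) Not entailed — 'in the garden' adds information not in the original event.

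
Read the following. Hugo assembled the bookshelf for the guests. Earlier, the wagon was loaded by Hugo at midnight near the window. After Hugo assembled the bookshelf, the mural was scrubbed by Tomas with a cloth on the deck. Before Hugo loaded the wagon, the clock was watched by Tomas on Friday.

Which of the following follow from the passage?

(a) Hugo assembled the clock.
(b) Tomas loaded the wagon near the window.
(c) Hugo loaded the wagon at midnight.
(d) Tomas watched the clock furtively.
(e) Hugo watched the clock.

(c)

(a) Not entailed — Hugo assembled the bookshelf, not the clock; the clock belongs to the watching event.
(b) Not entailed — the passage has Hugo loading the wagon, not Tomas.
(c) Entailed — this follows by dropping conjuncts from the loading event's description.
(d) Not entailed — 'furtively' adds information not in the original event.
(e) Not entailed — the passage has Tomas watching the clock, not Hugo.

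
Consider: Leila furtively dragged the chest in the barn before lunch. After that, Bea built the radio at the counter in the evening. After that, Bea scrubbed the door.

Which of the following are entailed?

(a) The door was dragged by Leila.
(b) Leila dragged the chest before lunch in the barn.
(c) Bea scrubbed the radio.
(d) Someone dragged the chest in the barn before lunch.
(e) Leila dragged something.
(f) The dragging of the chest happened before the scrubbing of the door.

(b), (d), (e), (f)

(a) Not entailed — Leila dragged the chest, not the door; the door belongs to the scrubbing event.
(b) Entailed — this follows by dropping conjuncts from the dragging event's description.
(c) Not entailed — Bea scrubbed the door, not the radio; the radio belongs to the building event.
(d) Entailed — dropping 'furtively' and generalizing the agent leaves a sub-description the original still satisfies.
(e) Entailed — dropping 'furtively', 'in the barn', 'before lunch' and generalizing the patient leaves a sub-description the original still satisfies.
(f) Entailed — the narrative places the dragging before the scrubbing.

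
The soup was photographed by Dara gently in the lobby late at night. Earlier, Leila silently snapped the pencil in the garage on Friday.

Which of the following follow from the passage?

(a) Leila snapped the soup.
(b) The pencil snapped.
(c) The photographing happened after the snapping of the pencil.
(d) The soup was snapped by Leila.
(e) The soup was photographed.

(a) Not entailed — Leila snapped the pencil, not the soup; the soup belongs to the photographing event.
(b) Entailed — 'Leila snapped the pencil' is causative; it entails the inchoative 'the pencil snapped'.
(c) Entailed — the narrative places the snapping before the photographing.
(d) Not entailed — Leila snapped the pencil, not the soup; the soup belongs to the photographing event.
(e) Entailed — every conjunct here is already in the original photographing event.

(b), (c), (e)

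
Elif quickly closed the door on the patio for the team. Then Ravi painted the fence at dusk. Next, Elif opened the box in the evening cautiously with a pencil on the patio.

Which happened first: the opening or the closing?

The connectives place the closing before the opening.

the closing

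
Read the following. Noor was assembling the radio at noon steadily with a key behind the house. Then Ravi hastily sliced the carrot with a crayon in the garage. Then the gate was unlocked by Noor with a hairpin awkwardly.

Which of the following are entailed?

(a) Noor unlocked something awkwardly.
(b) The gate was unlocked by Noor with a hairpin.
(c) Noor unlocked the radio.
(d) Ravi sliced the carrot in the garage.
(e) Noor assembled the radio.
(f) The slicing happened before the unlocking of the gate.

(a) Entailed — the original entails any weakening of itself; this just drops 'with a hairpin' and generalizes the patient.
(b) Entailed — the original entails any weakening of itself; this just drops 'awkwardly'.
(c) Not entailed — Noor unlocked the gate, not the radio; the radio belongs to the assembling event.
(d) Entailed — dropping 'hastily', 'with a crayon' leaves a sub-description the original still satisfies.
(e) Not entailed — 'was assembling' is progressive on an accomplishment; it does not entail the completed 'assembled'.
(f) Entailed — the narrative places the slicing before the unlocking.

(a), (b), (d), (f)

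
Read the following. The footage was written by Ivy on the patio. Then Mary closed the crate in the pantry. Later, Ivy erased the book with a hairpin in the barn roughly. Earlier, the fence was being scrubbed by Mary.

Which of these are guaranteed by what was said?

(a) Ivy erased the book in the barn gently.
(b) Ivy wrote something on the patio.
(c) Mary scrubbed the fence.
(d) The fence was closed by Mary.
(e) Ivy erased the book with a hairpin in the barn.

(b), (c), (e)

(a) Not entailed — 'gently' adds a manner not in (and inconsistent with) the original.
(b) Entailed — generalizing the patient leaves a sub-description the original still satisfies.
(c) Entailed — 'scrub' is an activity; 'was scrubbing' entails that some scrubbing happened, so 'scrubbed' holds.
(d) Not entailed — Mary closed the crate, not the fence; the fence belongs to the scrubbing event.
(e) Entailed — every conjunct here is already in the original erasing event.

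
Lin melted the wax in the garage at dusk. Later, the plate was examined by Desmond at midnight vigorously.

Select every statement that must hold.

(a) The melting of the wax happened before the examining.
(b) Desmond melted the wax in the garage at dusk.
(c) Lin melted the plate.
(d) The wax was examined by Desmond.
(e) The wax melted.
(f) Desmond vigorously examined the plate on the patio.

(a) Entailed — the narrative places the melting before the examining.
(b) Not entailed — the passage has Lin melting the wax, not Desmond.
(c) Not entailed — Lin melted the wax, not the plate; the plate belongs to the examining event.
(d) Not entailed — Desmond examined the plate, not the wax; the wax belongs to the melting event.
(e) Entailed — 'Lin melted the wax' is causative; it entails the inchoative 'the wax melted'.
(f) Not entailed — 'on the patio' adds information not in the original event.

(a), (e)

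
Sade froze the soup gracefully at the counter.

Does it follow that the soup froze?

'Sade froze the soup' is the causative; it entails the inchoative 'the soup froze'.

yes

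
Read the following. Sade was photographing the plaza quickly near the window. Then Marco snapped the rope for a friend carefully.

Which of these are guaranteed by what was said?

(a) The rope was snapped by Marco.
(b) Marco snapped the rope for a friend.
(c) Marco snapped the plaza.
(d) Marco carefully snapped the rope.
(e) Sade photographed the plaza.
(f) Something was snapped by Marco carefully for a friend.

(a) Entailed — the original entails any weakening of itself; this just drops 'carefully', 'for a friend'.
(b) Entailed — the original entails any weakening of itself; this just drops 'carefully'.
(c) Not entailed — Marco snapped the rope, not the plaza; the plaza belongs to the photographing event.
(d) Entailed — every conjunct here is already in the original snapping event.
(e) Not entailed — 'was photographing' is progressive on an accomplishment; it does not entail the completed 'photographed'.
(f) Entailed — the original entails any weakening of itself; this just generalizes the patient.

(a), (b), (d), (f)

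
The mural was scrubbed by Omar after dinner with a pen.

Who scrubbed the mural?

'Omar' marks the agent of the scrubbing event.

Omar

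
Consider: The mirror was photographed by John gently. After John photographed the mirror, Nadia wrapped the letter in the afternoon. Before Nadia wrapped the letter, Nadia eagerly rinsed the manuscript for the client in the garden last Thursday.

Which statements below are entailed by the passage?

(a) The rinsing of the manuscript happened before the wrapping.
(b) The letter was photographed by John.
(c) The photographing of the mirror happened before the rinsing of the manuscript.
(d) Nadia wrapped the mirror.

(a) Entailed — the narrative places the rinsing before the wrapping.
(b) Not entailed — John photographed the mirror, not the letter; the letter belongs to the wrapping event.
(c) Not entailed — the narrative doesn't order the photographing relative to the rinsing.
(d) Not entailed — Nadia wrapped the letter, not the mirror; the mirror belongs to the photographing event.

(a)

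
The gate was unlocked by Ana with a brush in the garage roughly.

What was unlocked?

'the gate' marks the patient of the unlocking event.

the gate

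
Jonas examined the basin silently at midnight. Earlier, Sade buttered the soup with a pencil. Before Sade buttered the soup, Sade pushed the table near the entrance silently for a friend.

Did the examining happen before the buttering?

The narrative orders the buttering before the examining.

no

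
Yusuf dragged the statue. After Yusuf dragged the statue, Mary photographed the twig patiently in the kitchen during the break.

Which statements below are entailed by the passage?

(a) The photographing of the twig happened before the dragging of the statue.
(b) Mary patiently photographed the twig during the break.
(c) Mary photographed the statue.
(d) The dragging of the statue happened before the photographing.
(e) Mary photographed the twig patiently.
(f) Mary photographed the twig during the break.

(a) Not entailed — the narrative places the dragging before the photographing, not after.
(b) Entailed — this follows by dropping conjuncts from the photographing event's description.
(c) Not entailed — Mary photographed the twig, not the statue; the statue belongs to the dragging event.
(d) Entailed — the narrative places the dragging before the photographing.
(e) Entailed — the original entails any weakening of itself; this just drops 'during the break', 'in the kitchen'.
(f) Entailed — dropping 'in the kitchen', 'patiently' leaves a sub-description the original still satisfies.

(b), (d), (e), (f)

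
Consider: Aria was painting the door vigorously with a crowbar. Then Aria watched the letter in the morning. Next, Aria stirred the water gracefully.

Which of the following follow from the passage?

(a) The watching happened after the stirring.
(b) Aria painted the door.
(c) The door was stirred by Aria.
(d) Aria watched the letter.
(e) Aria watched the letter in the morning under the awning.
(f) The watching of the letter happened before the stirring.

(d), (f)

(a) Not entailed — the narrative places the watching before the stirring, not after.
(b) Not entailed — 'was painting' is progressive on an accomplishment; it does not entail the completed 'painted'.
(c) Not entailed — Aria stirred the water, not the door; the door belongs to the painting event.
(d) Entailed — dropping 'in the morning' leaves a sub-description the original still satisfies.
(e) Not entailed — 'under the awning' adds information not in the original event.
(f) Entailed — the narrative places the watching before the stirring.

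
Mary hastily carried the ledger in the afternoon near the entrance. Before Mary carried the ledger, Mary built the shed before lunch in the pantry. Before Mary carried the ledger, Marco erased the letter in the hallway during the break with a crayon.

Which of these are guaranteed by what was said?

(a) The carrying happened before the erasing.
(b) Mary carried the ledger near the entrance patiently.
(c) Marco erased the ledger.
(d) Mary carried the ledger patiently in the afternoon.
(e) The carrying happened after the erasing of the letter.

(e)

(a) Not entailed — the narrative places the erasing before the carrying, not after.
(b) Not entailed — 'patiently' adds a manner not in (and inconsistent with) the original.
(c) Not entailed — Marco erased the letter, not the ledger; the ledger belongs to the carrying event.
(d) Not entailed — 'patiently' adds a manner not in (and inconsistent with) the original.
(e) Entailed — the narrative places the erasing before the carrying.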